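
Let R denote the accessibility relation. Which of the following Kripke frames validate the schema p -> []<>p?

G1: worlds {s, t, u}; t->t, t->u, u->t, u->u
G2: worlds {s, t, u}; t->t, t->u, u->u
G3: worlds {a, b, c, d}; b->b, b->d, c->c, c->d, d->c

G1

Frame correspondent (Sahlqvist): forall x forall y (Rxy -> Ryx) — i.e. symmetry.
G1: ✓.
G2: fails — Rtu but not Rut.
G3: fails — Rbd but not Rdb.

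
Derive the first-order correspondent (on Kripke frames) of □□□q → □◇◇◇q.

∀x ∀z (xRz → ∃w (xR³w ∧ zR³w))

This is a Sahlqvist (Geach-type) schema ◇^0□^3q → □^1◇^3q.
First-order correspondent: ∀x ∀z (xRz → ∃w (xR³w ∧ zR³w)).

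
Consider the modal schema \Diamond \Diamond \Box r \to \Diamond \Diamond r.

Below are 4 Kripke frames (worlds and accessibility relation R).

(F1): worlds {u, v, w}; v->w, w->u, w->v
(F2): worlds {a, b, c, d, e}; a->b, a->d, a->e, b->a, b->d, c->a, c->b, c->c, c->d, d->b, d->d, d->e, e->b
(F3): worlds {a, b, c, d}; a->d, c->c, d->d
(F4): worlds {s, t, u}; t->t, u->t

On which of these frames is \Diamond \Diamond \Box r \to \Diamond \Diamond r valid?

(F2), (F3), (F4)

This is the axiom for a generalized confluence (Geach) condition; its first-order frame correspondent is \forall x \forall y (x R^2 y \to \exists w (yRw \wedge x R^2 w)).
(F1): fails — vR²u but no t with uRt and vR²t.
(F2): condition met.
(F3): condition met.
(F4): condition met.
Valid on: (F2), (F3), (F4).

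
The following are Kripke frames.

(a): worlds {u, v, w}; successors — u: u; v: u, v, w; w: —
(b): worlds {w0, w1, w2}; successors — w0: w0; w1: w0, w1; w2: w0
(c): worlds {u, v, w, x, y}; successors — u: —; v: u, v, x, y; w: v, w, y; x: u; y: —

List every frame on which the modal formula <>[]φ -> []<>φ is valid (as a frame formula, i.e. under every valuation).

(b)

The schema corresponds to convergence: forall x forall y forall z (Rxy & Rxz -> exists w (Ryw & Rzw)).
(a): fails — Rvu and Rvw but u and w have no common successor.
(b): holds.
(c): fails — Rvv and Rvu but v and u have no common successor.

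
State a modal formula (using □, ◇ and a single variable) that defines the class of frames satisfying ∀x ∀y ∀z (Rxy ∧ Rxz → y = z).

◇p → □p

A defining formula is ◇p → □p (the CD axiom).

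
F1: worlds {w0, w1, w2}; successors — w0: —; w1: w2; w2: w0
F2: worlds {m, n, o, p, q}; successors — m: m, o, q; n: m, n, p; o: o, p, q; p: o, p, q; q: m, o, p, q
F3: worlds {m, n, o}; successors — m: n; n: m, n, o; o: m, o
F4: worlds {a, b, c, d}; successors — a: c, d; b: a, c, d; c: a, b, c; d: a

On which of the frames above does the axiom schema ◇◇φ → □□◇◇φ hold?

F3

The schema corresponds to a generalized confluence (Geach) condition: ∀x ∀y ∀z ((xR²y ∧ xR²z) → ∃w (y = w ∧ zR²w)).
F1: fails — w1R²w0, w1R²w0 but no w with w0=w and w0R²w.
F2: fails — nR²n, nR²m but no w with n=w and mR²w.
F3: condition met.
F4: fails — bR²a, bR²d but no w with a=w and dR²w.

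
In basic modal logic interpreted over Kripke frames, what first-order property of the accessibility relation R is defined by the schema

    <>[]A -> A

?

Replacing A by ¬A and contraposing gives the equivalent schema A → □◇A.
Suppose A→□◇A is valid. Take Rxy and set V(A)={x}. Then A at x, so □◇A at x, so ◇A at y, so some z with Ryz has A; z=x, i.e. Ryx.
The converse is a direct semantic check.
So the correspondent is symmetry.

symmetry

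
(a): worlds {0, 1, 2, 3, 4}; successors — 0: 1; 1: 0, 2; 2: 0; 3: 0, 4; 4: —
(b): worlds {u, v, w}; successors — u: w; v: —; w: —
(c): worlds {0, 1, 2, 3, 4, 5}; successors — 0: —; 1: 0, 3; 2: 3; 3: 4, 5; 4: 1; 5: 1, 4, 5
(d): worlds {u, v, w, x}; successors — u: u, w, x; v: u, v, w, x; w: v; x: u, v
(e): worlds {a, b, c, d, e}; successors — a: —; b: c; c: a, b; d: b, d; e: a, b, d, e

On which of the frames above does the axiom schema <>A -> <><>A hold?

This is the axiom for a generalized confluence (Geach) condition; its first-order frame correspondent is forall x forall y (xRy -> exists w (y = w & x R^2 w)).
(a): fails — 0R1 but no w with 1=w and 0R²w.
(b): fails — uRw but no t with w=t and uR²t.
(c): fails — 1R0 but no w with 0=w and 1R²w.
(d): satisfies the condition.
(e): fails — bRc but no w with c=w and bR²w.

(d)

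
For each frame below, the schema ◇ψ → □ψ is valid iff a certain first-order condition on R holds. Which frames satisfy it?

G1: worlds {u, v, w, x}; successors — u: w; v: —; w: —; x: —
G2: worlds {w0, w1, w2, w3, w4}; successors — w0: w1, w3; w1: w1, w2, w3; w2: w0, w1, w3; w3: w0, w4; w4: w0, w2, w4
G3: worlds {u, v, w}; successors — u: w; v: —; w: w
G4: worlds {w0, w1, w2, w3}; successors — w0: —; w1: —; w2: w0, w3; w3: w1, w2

G1, G3

This is the axiom for partial functionality; its first-order frame correspondent is ∀x ∀y ∀z (Rxy ∧ Rxz → y = z).
G1: ✓.
G2: fails — w0 sees both w1 and w3.
G3: ✓.
G4: fails — w2 sees both w0 and w3.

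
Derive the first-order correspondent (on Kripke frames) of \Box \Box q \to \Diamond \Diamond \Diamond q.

This is a Sahlqvist (Geach-type) schema ◇^0□^2q → □^0◇^3q.
First-order correspondent: \forall x \exists w (x R^2 w \wedge x R^3 w).

\forall x \exists w (x R^2 w \wedge x R^3 w)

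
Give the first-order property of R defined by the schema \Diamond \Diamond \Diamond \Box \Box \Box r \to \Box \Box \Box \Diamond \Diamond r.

This is a Sahlqvist (Geach-type) schema ◇^3□^3r → □^3◇^2r.
Minimal-valuation argument: fix x; take any y with xR^3y and any z with xR^3z. Set V(r) to the set of worlds R-reachable from y in exactly 3 steps. Then □^3r holds at y, so the antecedent holds at x; validity forces ◇^2r at z, giving a w with zR^2w and yR^3w.
First-order correspondent: \forall x \forall y \forall z ((x R^3 y \wedge x R^3 z) \to \exists w (y R^3 w \wedge z R^2 w)).

\forall x \forall y \forall z ((x R^3 y \wedge x R^3 z) \to \exists w (y R^3 w \wedge z R^2 w))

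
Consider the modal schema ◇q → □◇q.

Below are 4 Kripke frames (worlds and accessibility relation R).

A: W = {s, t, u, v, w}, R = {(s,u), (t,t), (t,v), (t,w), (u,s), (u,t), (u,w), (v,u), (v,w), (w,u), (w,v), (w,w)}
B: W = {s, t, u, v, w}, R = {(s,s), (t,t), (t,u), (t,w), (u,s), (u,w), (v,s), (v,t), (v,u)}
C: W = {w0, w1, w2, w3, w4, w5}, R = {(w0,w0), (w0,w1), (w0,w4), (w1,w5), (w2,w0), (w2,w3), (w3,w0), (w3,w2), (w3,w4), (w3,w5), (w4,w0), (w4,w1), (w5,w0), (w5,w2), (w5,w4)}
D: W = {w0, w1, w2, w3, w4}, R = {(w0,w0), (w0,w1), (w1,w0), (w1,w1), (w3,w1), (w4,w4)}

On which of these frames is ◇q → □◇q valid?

The schema corresponds to the Euclidean property: ∀x ∀y ∀z (Rxy ∧ Rxz → Ryz).
A: fails — Rsu and Rsu but not Ruu.
B: fails — Rtw and Rtw but not Rww.
C: fails — Rw0w4 and Rw0w4 but not Rw4w4.
D: condition met.
Valid on: D.

D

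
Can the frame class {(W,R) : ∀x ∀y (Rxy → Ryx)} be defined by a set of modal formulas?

The condition is symmetry. A defining modal formula is q → □◇q.
Suppose q→□◇q is valid. Take Rxy and set V(q)={x}. Then q at x, so □◇q at x, so ◇q at y, so some z with Ryz has q; z=x, i.e. Ryx.

Yes — defined by q → □◇q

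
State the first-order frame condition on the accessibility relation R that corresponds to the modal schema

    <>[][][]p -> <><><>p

forall x forall y (xRy -> exists w (y R^3 w & x R^3 w))

This is a Sahlqvist (Geach-type) schema ◇^1□^3p → □^0◇^3p.
Minimal-valuation argument: fix x; take any y with xR^1y and any z with xR^0z. Set V(p) to the set of worlds R-reachable from y in exactly 3 steps. Then □^3p holds at y, so the antecedent holds at x; validity forces ◇^3p at z, giving a w with zR^3w and yR^3w.
First-order correspondent: forall x forall y (xRy -> exists w (y R^3 w & x R^3 w)).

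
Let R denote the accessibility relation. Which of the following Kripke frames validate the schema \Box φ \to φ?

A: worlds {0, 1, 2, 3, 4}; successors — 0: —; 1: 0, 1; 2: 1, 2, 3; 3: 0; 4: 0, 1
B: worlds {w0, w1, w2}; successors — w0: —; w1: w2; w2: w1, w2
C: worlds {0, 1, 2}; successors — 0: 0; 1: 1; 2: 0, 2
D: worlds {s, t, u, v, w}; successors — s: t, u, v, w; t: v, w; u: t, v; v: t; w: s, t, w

C

Frame correspondent (Sahlqvist): \forall x Rxx — i.e. reflexivity.
A: fails — world 0 does not see itself.
B: fails — world w0 does not see itself.
C: satisfies the condition.
D: fails — world s does not see itself.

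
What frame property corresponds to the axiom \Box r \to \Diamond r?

seriality

Suppose □r→◇r is valid. At any x set V(r)=W. Then □r at x, so ◇r at x, so x has a successor.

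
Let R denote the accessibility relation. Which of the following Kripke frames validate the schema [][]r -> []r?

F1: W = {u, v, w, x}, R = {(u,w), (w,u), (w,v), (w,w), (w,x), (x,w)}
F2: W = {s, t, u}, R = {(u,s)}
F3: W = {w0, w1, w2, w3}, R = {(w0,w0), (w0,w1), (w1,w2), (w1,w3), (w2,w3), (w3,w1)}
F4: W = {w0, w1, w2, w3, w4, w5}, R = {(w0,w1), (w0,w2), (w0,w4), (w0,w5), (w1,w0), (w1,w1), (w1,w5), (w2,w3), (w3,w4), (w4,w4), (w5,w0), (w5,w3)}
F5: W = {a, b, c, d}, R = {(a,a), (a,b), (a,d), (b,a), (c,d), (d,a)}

Frame correspondent (Sahlqvist): forall x forall y (Rxy -> exists z (Rxz & Rzy)) — i.e. density.
F1: condition met.
F2: fails — Rus but no z with Ruz and Rzs.
F3: fails — Rw1w2 but no z with Rw1z and Rzw2.
F4: fails — Rw0w2 but no z with Rw0z and Rzw2.
F5: fails — Rcd but no z with Rcz and Rzd.
Valid on: F1.

F1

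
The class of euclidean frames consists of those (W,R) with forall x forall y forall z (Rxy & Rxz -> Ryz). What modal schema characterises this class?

◇s → □◇s

The condition is the Euclidean property. The 5 schema ◇s → □◇s defines it.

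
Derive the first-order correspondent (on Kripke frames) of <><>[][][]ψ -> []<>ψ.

forall x forall y forall z ((x R^2 y & xRz) -> exists w (y R^3 w & zRw))

This is a Sahlqvist (Geach-type) schema ◇^2□^3ψ → □^1◇^1ψ.
First-order correspondent: forall x forall y forall z ((x R^2 y & xRz) -> exists w (y R^3 w & zRw)).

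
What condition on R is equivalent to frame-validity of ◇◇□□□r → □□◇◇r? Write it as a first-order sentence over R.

This is a Sahlqvist (Geach-type) schema ◇^2□^3r → □^2◇^2r.
Minimal-valuation argument: fix x; take any y with xR^2y and any z with xR^2z. Set V(r) to the set of worlds R-reachable from y in exactly 3 steps. Then □^3r holds at y, so the antecedent holds at x; validity forces ◇^2r at z, giving a w with zR^2w and yR^3w.
First-order correspondent: ∀x ∀y ∀z ((xR²y ∧ xR²z) → ∃w (yR³w ∧ zR²w)).

∀x ∀y ∀z ((xR²y ∧ xR²z) → ∃w (yR³w ∧ zR²w))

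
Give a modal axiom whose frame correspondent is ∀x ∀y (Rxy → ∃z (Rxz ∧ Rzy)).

A defining formula is □□ψ → □ψ (the C4 axiom).
Suppose □□ψ→□ψ is valid. Take Rxy and set V(ψ)={w : xR²w}. Then □□ψ at x, so □ψ at x, so ψ at y, i.e. ∃z(Rxz∧Rzy).

□□ψ → □ψ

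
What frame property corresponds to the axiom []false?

□⊥ is valid iff no world has any successor (otherwise □⊥ fails at any world with one).
Conversely, any frame satisfying forall x forall y ~Rxy validates the schema.
Frame condition: forall x forall y ~Rxy.

emptiness of R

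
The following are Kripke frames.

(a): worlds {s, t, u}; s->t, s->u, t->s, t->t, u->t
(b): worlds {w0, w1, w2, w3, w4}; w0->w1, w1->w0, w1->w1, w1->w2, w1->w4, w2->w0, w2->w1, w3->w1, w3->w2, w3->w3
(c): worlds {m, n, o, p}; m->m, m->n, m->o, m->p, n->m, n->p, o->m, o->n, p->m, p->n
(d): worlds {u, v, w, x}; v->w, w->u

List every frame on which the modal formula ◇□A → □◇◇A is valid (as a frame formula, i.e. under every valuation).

(a), (c)

The schema corresponds to a generalized confluence (Geach) condition: ∀x ∀y ∀z ((xRy ∧ xRz) → ∃w (yRw ∧ zR²w)).
(a): condition met.
(b): fails — w1Rw0, w1Rw4 but no w with w0Rw and w4R²w.
(c): condition met.
(d): fails — vRw, vRw but no t with wRt and wR²t.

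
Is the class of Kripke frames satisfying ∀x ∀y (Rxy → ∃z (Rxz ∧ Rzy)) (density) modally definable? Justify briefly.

The condition is density. A defining modal formula is □□r → □r.

Yes, by □□r → □r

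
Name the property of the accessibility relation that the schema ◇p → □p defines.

partial functionality: ∀x ∀y ∀z (Rxy ∧ Rxz → y = z)

This schema is the CD axiom.
Its frame correspondent is partial functionality — ∀x ∀y ∀z (Rxy ∧ Rxz → y = z).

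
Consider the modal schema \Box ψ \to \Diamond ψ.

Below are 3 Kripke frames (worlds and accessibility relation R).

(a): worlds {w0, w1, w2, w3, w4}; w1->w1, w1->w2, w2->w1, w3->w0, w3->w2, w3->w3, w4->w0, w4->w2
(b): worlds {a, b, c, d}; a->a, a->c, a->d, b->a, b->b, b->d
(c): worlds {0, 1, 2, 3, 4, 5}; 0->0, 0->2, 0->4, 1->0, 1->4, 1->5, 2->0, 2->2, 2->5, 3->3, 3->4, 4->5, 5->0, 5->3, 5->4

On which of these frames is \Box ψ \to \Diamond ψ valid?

The schema corresponds to seriality: \forall x \exists y Rxy.
(a): fails — world w0 has no successor.
(b): fails — world c has no successor.
(c): satisfies the condition.

(c)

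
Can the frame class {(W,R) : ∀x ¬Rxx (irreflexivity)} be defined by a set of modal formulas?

No — not modally definable

Modal frame validity is preserved under surjective bounded morphisms.
The 5-cycle (worlds a,b,c,d,e with a→b→c→d→e→a) is irreflexive, and the map sending every world to a single reflexive point • is a surjective bounded morphism (forth: every edge maps to (•,•); back: every world has a successor). So any modal formula valid on the 5-cycle is also valid on the reflexive point, which is not irreflexive.
So the class is not modally definable.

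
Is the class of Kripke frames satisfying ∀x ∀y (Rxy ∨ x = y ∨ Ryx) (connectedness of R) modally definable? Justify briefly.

Modal frame validity is preserved under disjoint unions.
Take 2 disjoint single-world reflexive frames: each is trivially connected, but their disjoint union has 2 worlds with no edge between distinct components, so it is not connected.
So the class is not modally definable.

No — not modally definable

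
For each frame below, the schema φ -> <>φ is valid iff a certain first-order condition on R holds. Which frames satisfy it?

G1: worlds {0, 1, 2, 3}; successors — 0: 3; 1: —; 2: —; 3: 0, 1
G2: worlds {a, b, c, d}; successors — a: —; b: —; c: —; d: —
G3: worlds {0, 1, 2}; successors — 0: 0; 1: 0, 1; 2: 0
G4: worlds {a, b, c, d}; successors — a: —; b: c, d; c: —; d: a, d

none

This is the axiom for reflexivity; its first-order frame correspondent is forall x Rxx.
G1: fails — world 0 does not see itself.
G2: fails — world a does not see itself.
G3: fails — world 2 does not see itself.
G4: fails — world a does not see itself.
Valid on no frame.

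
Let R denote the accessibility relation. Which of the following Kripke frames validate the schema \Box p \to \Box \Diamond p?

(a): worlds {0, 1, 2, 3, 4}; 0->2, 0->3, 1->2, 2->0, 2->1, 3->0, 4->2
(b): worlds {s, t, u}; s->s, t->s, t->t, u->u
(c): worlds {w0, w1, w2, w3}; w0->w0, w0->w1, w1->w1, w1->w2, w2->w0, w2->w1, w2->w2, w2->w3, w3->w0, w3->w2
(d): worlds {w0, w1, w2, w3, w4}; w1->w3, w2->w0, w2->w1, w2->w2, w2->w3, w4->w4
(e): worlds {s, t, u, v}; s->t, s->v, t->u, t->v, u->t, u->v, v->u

This is the axiom for a generalized confluence (Geach) condition; its first-order frame correspondent is \forall x \forall z (xRz \to \exists w (xRw \wedge zRw)).
(a): fails — 0R2 but no w with 0Rw and 2Rw.
(b): satisfies the condition.
(c): satisfies the condition.
(d): fails — w1Rw3 but no w with w1Rw and w3Rw.
(e): fails — sRv but no w with sRw and vRw.
Valid on: (b), (c).

(b), (c)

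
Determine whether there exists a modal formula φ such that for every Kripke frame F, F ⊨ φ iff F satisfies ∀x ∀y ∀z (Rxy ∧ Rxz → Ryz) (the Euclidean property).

This is a Sahlqvist condition; the 5 axiom ◇r → □◇r defines it.

Yes — defined by ◇r → □◇r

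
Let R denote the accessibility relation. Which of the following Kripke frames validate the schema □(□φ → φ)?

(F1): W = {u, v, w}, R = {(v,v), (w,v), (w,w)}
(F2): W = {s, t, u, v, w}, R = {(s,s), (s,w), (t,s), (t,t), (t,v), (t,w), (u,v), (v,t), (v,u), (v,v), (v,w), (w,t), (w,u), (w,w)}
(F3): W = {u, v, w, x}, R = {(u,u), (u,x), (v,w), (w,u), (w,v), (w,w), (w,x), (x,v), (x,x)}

(F1)

The schema corresponds to shift-reflexivity: ∀x ∀y (Rxy → Ryy).
(F1): condition met.
(F2): fails — Rwu but not Ruu.
(F3): fails — Rwv but not Rvv.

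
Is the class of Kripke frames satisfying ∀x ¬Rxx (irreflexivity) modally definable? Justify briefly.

Any modally definable frame class is closed under surjective bounded morphisms.
The 5-cycle (worlds w0,w1,w2,w3,w4 with w0→w1→w2→w3→w4→w0) is irreflexive, and the map sending every world to a single reflexive point • is a surjective bounded morphism (forth: every edge maps to (•,•); back: every world has a successor). So any modal formula valid on the 5-cycle is also valid on the reflexive point, which is not irreflexive.
Hence irreflexivity is not modally definable.

No — not modally definable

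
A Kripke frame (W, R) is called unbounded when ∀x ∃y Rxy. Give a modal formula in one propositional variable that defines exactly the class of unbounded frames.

This is seriality; the standard corresponding axiom is D: □ψ → ◇ψ.
Suppose □ψ→◇ψ is valid. At any x set V(ψ)=W. Then □ψ at x, so ◇ψ at x, so x has a successor.

□ψ → ◇ψ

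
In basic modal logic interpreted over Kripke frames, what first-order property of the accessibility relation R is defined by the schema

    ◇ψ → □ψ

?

Suppose ◇ψ→□ψ is valid. Take Rxy, Rxz and set V(ψ)={y}. Then ◇ψ at x, so □ψ at x, so ψ at z, i.e. z=y.
The converse is a direct semantic check.
So the correspondent is partial functionality.

Partial functionality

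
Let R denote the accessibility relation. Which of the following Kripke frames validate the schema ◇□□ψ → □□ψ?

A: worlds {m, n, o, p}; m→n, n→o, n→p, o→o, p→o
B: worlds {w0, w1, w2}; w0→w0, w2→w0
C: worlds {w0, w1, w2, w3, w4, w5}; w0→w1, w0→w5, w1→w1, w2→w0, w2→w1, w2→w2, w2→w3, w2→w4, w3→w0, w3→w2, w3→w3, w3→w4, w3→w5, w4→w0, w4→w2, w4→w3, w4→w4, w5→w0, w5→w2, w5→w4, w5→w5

The schema corresponds to a generalized confluence (Geach) condition: ∀x ∀y ∀z ((xRy ∧ xR²z) → ∃w (yR²w ∧ z = w)).
A: fails — mRn, mR²p but no w with nR²w and p=w.
B: satisfies the condition.
C: fails — w0Rw1, w0R²w0 but no w with w1R²w and w0=w.
Valid on: B.

B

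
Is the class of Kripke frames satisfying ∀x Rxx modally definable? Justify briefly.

The condition is reflexivity. A defining modal formula is □p → p.
Suppose □p→p is valid. At any x set V(p)={w : Rxw}. Then □p holds at x, so p holds at x, i.e. Rxx.

Definable; □p → p defines it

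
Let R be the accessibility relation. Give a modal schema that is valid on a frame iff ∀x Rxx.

The condition is reflexivity. The T schema □s → s defines it.

□s → s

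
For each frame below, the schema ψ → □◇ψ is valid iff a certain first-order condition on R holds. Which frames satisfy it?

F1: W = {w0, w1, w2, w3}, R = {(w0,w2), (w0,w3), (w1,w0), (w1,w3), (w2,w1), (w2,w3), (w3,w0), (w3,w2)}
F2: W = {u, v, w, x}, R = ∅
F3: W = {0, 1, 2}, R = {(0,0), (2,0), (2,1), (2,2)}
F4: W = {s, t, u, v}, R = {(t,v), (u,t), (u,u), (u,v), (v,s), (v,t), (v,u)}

This is the axiom for symmetry; its first-order frame correspondent is ∀x ∀y (Rxy → Ryx).
F1: fails — Rw1w0 but not Rw0w1.
F2: ✓.
F3: fails — R20 but not R02.
F4: fails — Rut but not Rtu.
Valid on: F2.

F2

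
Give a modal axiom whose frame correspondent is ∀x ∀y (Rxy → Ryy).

□(□r → r)

A defining formula is □(□r → r) (the T□ axiom).
Suppose □(□r→r) is valid. Take Rxy and set V(r)={w : Ryw}. Then at y, □r holds; since □(□r→r) at x, □r→r at y, so r at y, i.e. Ryy.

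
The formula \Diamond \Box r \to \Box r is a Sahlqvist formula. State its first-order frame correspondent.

Replacing r by ¬r and contraposing gives the equivalent schema ◇r → □◇r.
Suppose ◇r→□◇r is valid. Take Rxy, Rxz and set V(r)={y}. Then ◇r at x, so □◇r at x, so ◇r at z, so some w with Rzw has r; w=y, i.e. Rzy. By symmetry of the argument, Ryz.
Conversely, on a frame with the Euclidean property the schema holds at every world under every valuation.
So the correspondent is the Euclidean property.

The Euclidean property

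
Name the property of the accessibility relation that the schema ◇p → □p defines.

This is the CD axiom.
It corresponds to partial functionality: ∀x ∀y ∀z (Rxy ∧ Rxz → y = z).

partial functionality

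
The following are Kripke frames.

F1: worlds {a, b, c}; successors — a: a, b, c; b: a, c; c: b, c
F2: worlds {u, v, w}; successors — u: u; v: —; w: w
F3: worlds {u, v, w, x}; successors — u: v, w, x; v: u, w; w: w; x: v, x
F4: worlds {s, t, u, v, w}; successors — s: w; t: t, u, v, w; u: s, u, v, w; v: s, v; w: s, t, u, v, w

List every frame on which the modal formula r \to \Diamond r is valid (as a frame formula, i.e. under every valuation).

none

This is the axiom for reflexivity; its first-order frame correspondent is \forall x Rxx.
F1: fails — world b does not see itself.
F2: fails — world v does not see itself.
F3: fails — world u does not see itself.
F4: fails — world s does not see itself.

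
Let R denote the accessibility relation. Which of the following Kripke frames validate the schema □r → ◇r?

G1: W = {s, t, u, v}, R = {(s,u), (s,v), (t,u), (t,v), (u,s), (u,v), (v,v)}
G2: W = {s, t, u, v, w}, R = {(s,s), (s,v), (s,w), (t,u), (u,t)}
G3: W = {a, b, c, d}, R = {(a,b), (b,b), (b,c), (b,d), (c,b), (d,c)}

G1, G3

The schema corresponds to seriality: ∀x ∃y Rxy.
G1: condition met.
G2: fails — world v has no successor.
G3: condition met.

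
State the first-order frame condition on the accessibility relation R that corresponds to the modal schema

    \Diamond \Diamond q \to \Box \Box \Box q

This is a Sahlqvist (Geach-type) schema ◇^2□^0q → □^3◇^0q.
First-order correspondent: \forall x \forall y \forall z ((x R^2 y \wedge x R^3 z) \to \exists w (y = w \wedge z = w)).

\forall x \forall y \forall z ((x R^2 y \wedge x R^3 z) \to \exists w (y = w \wedge z = w))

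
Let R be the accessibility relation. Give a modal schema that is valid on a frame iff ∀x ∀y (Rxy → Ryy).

□(□r → r)

This is shift-reflexivity; the standard corresponding axiom is T□: □(□r → r).
Suppose □(□r→r) is valid. Take Rxy and set V(r)={w : Ryw}. Then at y, □r holds; since □(□r→r) at x, □r→r at y, so r at y, i.e. Ryy.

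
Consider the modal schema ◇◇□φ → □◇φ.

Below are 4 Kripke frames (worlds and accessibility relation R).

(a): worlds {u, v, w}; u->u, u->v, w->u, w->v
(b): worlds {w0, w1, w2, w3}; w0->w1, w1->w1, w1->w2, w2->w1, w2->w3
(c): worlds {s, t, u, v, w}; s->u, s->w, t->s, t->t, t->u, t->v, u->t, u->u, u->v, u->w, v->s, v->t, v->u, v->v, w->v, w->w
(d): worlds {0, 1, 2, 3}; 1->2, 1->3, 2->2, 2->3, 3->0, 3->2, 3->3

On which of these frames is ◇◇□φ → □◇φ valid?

Frame correspondent (Sahlqvist): ∀x ∀y ∀z ((xR²y ∧ xRz) → ∃w (yRw ∧ zRw)) — i.e. a generalized confluence (Geach) condition.
(a): fails — uR²u, uRv but no t with uRt and vRt.
(b): fails — w1R²w3, w1Rw1 but no w with w3Rw and w1Rw.
(c): holds.
(d): fails — 1R²0, 1R2 but no w with 0Rw and 2Rw.
Valid on: (c).

(c)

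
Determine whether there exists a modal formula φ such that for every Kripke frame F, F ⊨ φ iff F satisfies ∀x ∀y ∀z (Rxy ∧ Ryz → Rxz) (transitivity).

The condition is transitivity. A defining modal formula is □r → □□r.
Suppose □r→□□r is valid. Take Rxy, Ryz and set V(r)={w : Rxw}. Then □r at x, so □□r at x, so □r at y, so r at z, i.e. Rxz.

Yes, by □r → □□r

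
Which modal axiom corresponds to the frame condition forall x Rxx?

□q → q

The condition is reflexivity. The T schema □q → q defines it.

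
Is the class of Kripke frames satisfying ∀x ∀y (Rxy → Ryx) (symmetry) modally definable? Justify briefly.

Definable; q → □◇q defines it

Yes: it is symmetry, defined by the B schema q → □◇q.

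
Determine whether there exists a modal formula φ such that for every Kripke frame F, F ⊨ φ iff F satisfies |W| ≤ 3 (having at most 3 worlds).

No — not modally definable

If a class were modally definable it would be closed under disjoint unions (Goldblatt–Thomason).
Any modal formula valid on each of 4 disjoint one-world frames is valid on their disjoint union (validity is preserved under disjoint unions). Each one-world frame has |W|=1≤3, but the union has |W|=4.
So no modal formula (or set of formulas) defines exactly the |W|≤3 frames.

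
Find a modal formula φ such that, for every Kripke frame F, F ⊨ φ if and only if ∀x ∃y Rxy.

A defining formula is □r → ◇r (the D axiom).
Suppose □r→◇r is valid. At any x set V(r)=W. Then □r at x, so ◇r at x, so x has a successor.

□r → ◇r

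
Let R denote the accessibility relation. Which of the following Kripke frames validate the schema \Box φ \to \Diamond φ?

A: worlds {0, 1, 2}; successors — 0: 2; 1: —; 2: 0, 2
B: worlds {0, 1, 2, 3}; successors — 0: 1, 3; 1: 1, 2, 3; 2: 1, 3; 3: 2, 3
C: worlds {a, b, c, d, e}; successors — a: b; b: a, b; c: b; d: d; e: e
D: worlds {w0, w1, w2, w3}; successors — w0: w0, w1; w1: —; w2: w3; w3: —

B, C

Frame correspondent (Sahlqvist): \forall x \exists y Rxy — i.e. seriality.
A: fails — world 1 has no successor.
B: satisfies the condition.
C: satisfies the condition.
D: fails — world w1 has no successor.
Valid on: B, C.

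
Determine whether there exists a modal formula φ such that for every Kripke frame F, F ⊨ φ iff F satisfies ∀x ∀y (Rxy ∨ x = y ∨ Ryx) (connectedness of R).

Modal frame validity is preserved under disjoint unions.
Take 2 disjoint single-world reflexive frames: each is trivially connected, but their disjoint union has 2 worlds with no edge between distinct components, so it is not connected.
Hence connectedness of R is not modally definable.

Not modally definable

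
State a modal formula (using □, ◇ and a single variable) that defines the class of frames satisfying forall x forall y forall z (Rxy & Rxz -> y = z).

This is partial functionality; the standard corresponding axiom is CD: ◇ψ → □ψ.
Suppose ◇ψ→□ψ is valid. Take Rxy, Rxz and set V(ψ)={y}. Then ◇ψ at x, so □ψ at x, so ψ at z, i.e. z=y.

◇ψ → □ψ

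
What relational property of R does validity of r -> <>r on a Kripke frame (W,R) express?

Replacing r by ¬r and contraposing gives the equivalent schema □r → r.
Suppose □r→r is valid. At any x set V(r)={w : Rxw}. Then □r holds at x, so r holds at x, i.e. Rxx.

reflexivity: forall x Rxx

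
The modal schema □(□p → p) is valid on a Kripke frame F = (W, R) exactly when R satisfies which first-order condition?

Suppose □(□p→p) is valid. Take Rxy and set V(p)={w : Ryw}. Then at y, □p holds; since □(□p→p) at x, □p→p at y, so p at y, i.e. Ryy.
The converse is a direct semantic check.
Frame condition: ∀x ∀y (Rxy → Ryy).

Shift-reflexivity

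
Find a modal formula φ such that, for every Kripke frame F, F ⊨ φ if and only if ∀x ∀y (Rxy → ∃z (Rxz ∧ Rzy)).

□□s → □s

A defining formula is □□s → □s (the C4 axiom).
Suppose □□s→□s is valid. Take Rxy and set V(s)={w : xR²w}. Then □□s at x, so □s at x, so s at y, i.e. ∃z(Rxz∧Rzy).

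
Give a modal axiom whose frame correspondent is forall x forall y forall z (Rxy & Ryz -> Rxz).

□p → □□p

This is transitivity; the standard corresponding axiom is 4: □p → □□p.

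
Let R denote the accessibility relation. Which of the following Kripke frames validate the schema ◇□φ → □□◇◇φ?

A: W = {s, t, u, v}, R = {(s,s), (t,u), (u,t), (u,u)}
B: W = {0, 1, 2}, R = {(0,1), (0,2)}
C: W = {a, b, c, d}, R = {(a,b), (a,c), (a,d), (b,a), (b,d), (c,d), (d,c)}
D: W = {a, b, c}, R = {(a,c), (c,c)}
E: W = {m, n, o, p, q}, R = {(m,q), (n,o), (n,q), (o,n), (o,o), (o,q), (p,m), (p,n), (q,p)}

A, B, D

Frame correspondent (Sahlqvist): ∀x ∀y ∀z ((xRy ∧ xR²z) → ∃w (yRw ∧ zR²w)) — i.e. a generalized confluence (Geach) condition.
A: ✓.
B: ✓.
C: fails — aRb, aR²c but no w with bRw and cR²w.
D: ✓.
E: fails — mRq, mR²p but no w with qRw and pR²w.
Valid on: A, B, D.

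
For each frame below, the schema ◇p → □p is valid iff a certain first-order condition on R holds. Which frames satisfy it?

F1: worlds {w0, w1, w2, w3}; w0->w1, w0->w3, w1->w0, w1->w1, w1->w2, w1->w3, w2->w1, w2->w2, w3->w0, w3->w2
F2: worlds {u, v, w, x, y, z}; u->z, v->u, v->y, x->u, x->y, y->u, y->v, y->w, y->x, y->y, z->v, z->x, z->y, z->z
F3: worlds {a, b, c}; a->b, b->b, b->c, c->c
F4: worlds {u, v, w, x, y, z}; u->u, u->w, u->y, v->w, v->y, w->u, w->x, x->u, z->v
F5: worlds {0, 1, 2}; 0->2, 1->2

F5

Frame correspondent (Sahlqvist): ∀x ∀y ∀z (Rxy ∧ Rxz → y = z) — i.e. partial functionality.
F1: fails — w0 sees both w1 and w3.
F2: fails — v sees both u and y.
F3: fails — b sees both b and c.
F4: fails — u sees both u and w.
F5: ✓.
Valid on: F5.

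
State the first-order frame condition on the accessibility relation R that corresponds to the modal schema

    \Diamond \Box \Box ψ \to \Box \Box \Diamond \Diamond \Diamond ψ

This is a Sahlqvist (Geach-type) schema ◇^1□^2ψ → □^2◇^3ψ.
Minimal-valuation argument: fix x; take any y with xR^1y and any z with xR^2z. Set V(ψ) to the set of worlds R-reachable from y in exactly 2 steps. Then □^2ψ holds at y, so the antecedent holds at x; validity forces ◇^3ψ at z, giving a w with zR^3w and yR^2w.
First-order correspondent: \forall x \forall y \forall z ((xRy \wedge x R^2 z) \to \exists w (y R^2 w \wedge z R^3 w)).

\forall x \forall y \forall z ((xRy \wedge x R^2 z) \to \exists w (y R^2 w \wedge z R^3 w))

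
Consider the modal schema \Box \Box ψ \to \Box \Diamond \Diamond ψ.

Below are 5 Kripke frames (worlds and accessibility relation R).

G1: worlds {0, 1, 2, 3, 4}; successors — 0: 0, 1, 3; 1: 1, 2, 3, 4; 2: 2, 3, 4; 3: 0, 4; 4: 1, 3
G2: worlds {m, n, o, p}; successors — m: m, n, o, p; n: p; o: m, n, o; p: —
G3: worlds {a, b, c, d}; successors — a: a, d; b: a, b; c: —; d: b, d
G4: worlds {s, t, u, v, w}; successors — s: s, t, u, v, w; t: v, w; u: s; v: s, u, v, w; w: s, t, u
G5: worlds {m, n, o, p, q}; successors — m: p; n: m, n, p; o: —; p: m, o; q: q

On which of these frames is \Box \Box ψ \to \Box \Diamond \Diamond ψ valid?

This is the axiom for a generalized confluence (Geach) condition; its first-order frame correspondent is \forall x \forall z (xRz \to \exists w (x R^2 w \wedge z R^2 w)).
G1: satisfies the condition.
G2: fails — mRn but no w with mR²w and nR²w.
G3: satisfies the condition.
G4: satisfies the condition.
G5: fails — mRp but no w with mR²w and pR²w.
Valid on: G1, G3, G4.

G1, G3, G4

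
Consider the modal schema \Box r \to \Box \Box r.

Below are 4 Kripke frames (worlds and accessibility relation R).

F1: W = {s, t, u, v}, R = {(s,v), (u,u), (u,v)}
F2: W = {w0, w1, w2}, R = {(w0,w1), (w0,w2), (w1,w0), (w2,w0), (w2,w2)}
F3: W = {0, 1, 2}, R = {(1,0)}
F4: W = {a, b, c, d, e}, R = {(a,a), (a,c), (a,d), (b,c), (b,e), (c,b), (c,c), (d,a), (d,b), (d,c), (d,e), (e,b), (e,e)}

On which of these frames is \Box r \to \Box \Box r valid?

Frame correspondent (Sahlqvist): \forall x \forall y \forall z (Rxy \wedge Ryz \to Rxz) — i.e. transitivity.
F1: condition met.
F2: fails — Rw1w0 and Rw0w1 but not Rw1w1.
F3: condition met.
F4: fails — Rbc and Rcb but not Rbb.
Valid on: F1, F3.

F1, F3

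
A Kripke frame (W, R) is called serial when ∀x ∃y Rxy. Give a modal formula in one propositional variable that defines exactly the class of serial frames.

□r → ◇r

This is seriality; the standard corresponding axiom is D: □r → ◇r.
Suppose □r→◇r is valid. At any x set V(r)=W. Then □r at x, so ◇r at x, so x has a successor.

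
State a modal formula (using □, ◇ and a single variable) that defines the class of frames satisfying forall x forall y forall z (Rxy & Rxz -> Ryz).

A defining formula is ◇ψ → □◇ψ (the 5 axiom).
Suppose ◇ψ→□◇ψ is valid. Take Rxy, Rxz and set V(ψ)={y}. Then ◇ψ at x, so □◇ψ at x, so ◇ψ at z, so some w with Rzw has ψ; w=y, i.e. Rzy. By symmetry of the argument, Ryz.

◇ψ → □◇ψ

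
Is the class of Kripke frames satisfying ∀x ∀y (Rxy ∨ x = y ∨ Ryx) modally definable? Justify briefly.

Modal frame validity is preserved under disjoint unions.
Take 2 disjoint single-world reflexive frames: each is trivially connected, but their disjoint union has 2 worlds with no edge between distinct components, so it is not connected.
So the class is not modally definable.

No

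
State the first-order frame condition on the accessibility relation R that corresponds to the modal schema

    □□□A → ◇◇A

This is a Sahlqvist (Geach-type) schema ◇^0□^3A → □^0◇^2A.
First-order correspondent: ∀x ∃w (xR³w ∧ xR²w).

∀x ∃w (xR³w ∧ xR²w)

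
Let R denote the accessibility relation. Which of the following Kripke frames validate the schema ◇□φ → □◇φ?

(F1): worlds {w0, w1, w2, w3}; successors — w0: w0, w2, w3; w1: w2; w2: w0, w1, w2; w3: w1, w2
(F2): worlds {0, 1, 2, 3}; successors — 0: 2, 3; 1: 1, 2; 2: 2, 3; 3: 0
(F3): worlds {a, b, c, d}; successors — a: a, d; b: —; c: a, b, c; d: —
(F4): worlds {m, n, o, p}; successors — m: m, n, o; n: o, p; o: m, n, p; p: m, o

(F1), (F4)

Frame correspondent (Sahlqvist): ∀x ∀y ∀z (Rxy ∧ Rxz → ∃w (Ryw ∧ Rzw)) — i.e. convergence.
(F1): ✓.
(F2): fails — R02 and R03 but 2 and 3 have no common successor.
(F3): fails — Raa and Rad but a and d have no common successor.
(F4): ✓.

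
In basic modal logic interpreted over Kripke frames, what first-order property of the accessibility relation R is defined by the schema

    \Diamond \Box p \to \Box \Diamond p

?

Suppose ◇□p→□◇p is valid. Take Rxy, Rxz and set V(p)={w : Ryw}. Then □p at y so ◇□p at x, so □◇p at x, so ◇p at z, giving w with Rzw and Ryw.

Convergence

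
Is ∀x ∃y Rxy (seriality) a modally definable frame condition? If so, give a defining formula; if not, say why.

Definable; □p → ◇p defines it

Yes: it is seriality, defined by the D schema □p → ◇p.
Suppose □p→◇p is valid. At any x set V(p)=W. Then □p at x, so ◇p at x, so x has a successor.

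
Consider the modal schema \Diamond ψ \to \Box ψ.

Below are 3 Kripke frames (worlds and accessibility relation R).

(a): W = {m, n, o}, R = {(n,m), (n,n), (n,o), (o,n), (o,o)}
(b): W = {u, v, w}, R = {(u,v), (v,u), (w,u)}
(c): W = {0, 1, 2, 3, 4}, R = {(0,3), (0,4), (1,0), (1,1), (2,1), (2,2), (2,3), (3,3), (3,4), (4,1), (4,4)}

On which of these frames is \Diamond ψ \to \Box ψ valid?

(b)

This is the axiom for partial functionality; its first-order frame correspondent is \forall x \forall y \forall z (Rxy \wedge Rxz \to y = z).
(a): fails — n sees both m and n.
(b): satisfies the condition.
(c): fails — 0 sees both 3 and 4.
Valid on: (b).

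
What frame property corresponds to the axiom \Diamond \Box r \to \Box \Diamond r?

This is the .2 axiom.
It corresponds to convergence: \forall x \forall y \forall z (Rxy \wedge Rxz \to \exists w (Ryw \wedge Rzw)).

Convergence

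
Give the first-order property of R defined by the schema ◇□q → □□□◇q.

This is a Sahlqvist (Geach-type) schema ◇^1□^1q → □^3◇^1q.
Minimal-valuation argument: fix x; take any y with xR^1y and any z with xR^3z. Set V(q) to the set of worlds R-reachable from y in exactly 1 step. Then □^1q holds at y, so the antecedent holds at x; validity forces ◇^1q at z, giving a w with zR^1w and yR^1w.
First-order correspondent: ∀x ∀y ∀z ((xRy ∧ xR³z) → ∃w (yRw ∧ zRw)).

∀x ∀y ∀z ((xRy ∧ xR³z) → ∃w (yRw ∧ zRw))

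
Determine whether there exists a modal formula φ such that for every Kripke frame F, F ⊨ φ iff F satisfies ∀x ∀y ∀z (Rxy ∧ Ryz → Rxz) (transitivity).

This is a Sahlqvist condition; the 4 axiom □p → □□p defines it.
Suppose □p→□□p is valid. Take Rxy, Ryz and set V(p)={w : Rxw}. Then □p at x, so □□p at x, so □p at y, so p at z, i.e. Rxz.

Yes, by □p → □□p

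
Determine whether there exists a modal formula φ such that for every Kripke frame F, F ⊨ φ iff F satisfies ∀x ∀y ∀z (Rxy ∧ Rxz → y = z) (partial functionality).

The condition is partial functionality. A defining modal formula is ◇p → □p.

Yes, by ◇p → □p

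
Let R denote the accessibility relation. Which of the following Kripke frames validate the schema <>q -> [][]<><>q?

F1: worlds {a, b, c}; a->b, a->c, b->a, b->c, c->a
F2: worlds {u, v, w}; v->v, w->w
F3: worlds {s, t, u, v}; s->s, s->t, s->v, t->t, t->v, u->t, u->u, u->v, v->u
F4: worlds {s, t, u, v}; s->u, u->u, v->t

F2, F4

This is the axiom for a generalized confluence (Geach) condition; its first-order frame correspondent is forall x forall y forall z ((xRy & x R^2 z) -> exists w (y = w & z R^2 w)).
F1: fails — aRb, aR²a but no w with b=w and aR²w.
F2: ✓.
F3: fails — sRs, sR²t but no w with s=w and tR²w.
F4: ✓.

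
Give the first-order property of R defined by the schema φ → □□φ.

This is a Sahlqvist (Geach-type) schema ◇^0□^0φ → □^2◇^0φ.
Minimal-valuation argument: fix x; take any y with xR^0y and any z with xR^2z. Set V(φ) to the set of worlds R-reachable from y in exactly 0 steps. Then □^0φ holds at y, so the antecedent holds at x; validity forces ◇^0φ at z, giving a w with zR^0w and yR^0w.
First-order correspondent: ∀x ∀z (xR²z → ∃w (x = w ∧ z = w)).

∀x ∀z (xR²z → ∃w (x = w ∧ z = w))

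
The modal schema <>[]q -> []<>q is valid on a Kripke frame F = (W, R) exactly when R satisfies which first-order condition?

Suppose ◇□q→□◇q is valid. Take Rxy, Rxz and set V(q)={w : Ryw}. Then □q at y so ◇□q at x, so □◇q at x, so ◇q at z, giving w with Rzw and Ryw.
Conversely, any frame satisfying forall x forall y forall z (Rxy & Rxz -> exists w (Ryw & Rzw)) validates the schema.
Frame condition: forall x forall y forall z (Rxy & Rxz -> exists w (Ryw & Rzw)).

Convergence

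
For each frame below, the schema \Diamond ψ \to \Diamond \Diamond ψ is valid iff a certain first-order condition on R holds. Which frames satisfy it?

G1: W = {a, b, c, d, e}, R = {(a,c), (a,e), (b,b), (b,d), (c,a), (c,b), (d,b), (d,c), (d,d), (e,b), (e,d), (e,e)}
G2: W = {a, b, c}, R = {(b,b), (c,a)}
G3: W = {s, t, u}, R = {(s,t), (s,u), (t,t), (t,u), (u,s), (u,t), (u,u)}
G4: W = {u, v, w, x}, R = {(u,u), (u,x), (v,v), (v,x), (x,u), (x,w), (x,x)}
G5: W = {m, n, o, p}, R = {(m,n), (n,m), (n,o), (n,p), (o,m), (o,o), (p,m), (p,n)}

Frame correspondent (Sahlqvist): \forall x \forall y (xRy \to \exists w (y = w \wedge x R^2 w)) — i.e. a generalized confluence (Geach) condition.
G1: fails — aRc but no w with c=w and aR²w.
G2: fails — cRa but no w with a=w and cR²w.
G3: condition met.
G4: condition met.
G5: fails — mRn but no w with n=w and mR²w.

G3, G4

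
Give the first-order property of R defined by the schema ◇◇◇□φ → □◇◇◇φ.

This is a Sahlqvist (Geach-type) schema ◇^3□^1φ → □^1◇^3φ.
Minimal-valuation argument: fix x; take any y with xR^3y and any z with xR^1z. Set V(φ) to the set of worlds R-reachable from y in exactly 1 step. Then □^1φ holds at y, so the antecedent holds at x; validity forces ◇^3φ at z, giving a w with zR^3w and yR^1w.
First-order correspondent: ∀x ∀y ∀z ((xR³y ∧ xRz) → ∃w (yRw ∧ zR³w)).

∀x ∀y ∀z ((xR³y ∧ xRz) → ∃w (yRw ∧ zR³w))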